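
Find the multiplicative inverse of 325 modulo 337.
28

gcd(325, 337) = 1, so the inverse exists.
Extended Euclidean algorithm on (337, 325):
337 = 1 × 325 + 12  ⟹  12 = (1)·337 + (-1)·325
325 = 27 × 12 + 1  ⟹  1 = (-27)·337 + (28)·325
So (28)·325 ≡ 1 (mod 337), i.e. 325^(-1) ≡ 28 (mod 337).
Check: 325 × 28 = 9100 ≡ 1 (mod 337)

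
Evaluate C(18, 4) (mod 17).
0

Using Lucas' theorem:
Write n=18 and k=4 in base 17:
n in base 17: [1, 1]
k in base 17: [0, 4]
C(18,4) mod 17 = ∏ C(n_i, k_i) mod 17
Digit binomials (mod 17): C(1,0) = 1; C(1,4) = 0 (k_i > n_i)
Product: 1 × 0 = 0 ≡ 0 (mod 17)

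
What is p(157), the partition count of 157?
80630964769

p(n) counts ways to write n as a sum of positive integers (order ignored).
Euler's pentagonal recurrence: p(k) = p(k-1) + p(k-2) - p(k-5) - p(k-7) + p(k-12) + p(k-15) - ... (offsets j(3j∓1)/2, signs ++--, p(0)=1, p(<0)=0).
DP table for k = 0..156: p(0)=1, p(1)=1, p(2)=2, p(3)=3, p(4)=5, p(5)=7, p(6)=11, p(7)=15, p(8)=22, p(9)=30, p(10)=42, p(11)=56, p(12)=77, p(13)=101, p(14)=135, p(15)=176, p(16)=231, p(17)=297, p(18)=385, p(19)=490, p(20)=627, p(21)=792, p(22)=1002, p(23)=1255, p(24)=1575, p(25)=1958, p(26)=2436, p(27)=3010, p(28)=3718, p(29)=4565, p(30)=5604, p(31)=6842, p(32)=8349, p(33)=10143, p(34)=12310, p(35)=14883, p(36)=17977, p(37)=21637, p(38)=26015, p(39)=31185, p(40)=37338, p(41)=44583, p(42)=53174, p(43)=63261, p(44)=75175, p(45)=89134, p(46)=105558, p(47)=124754, p(48)=147273, p(49)=173525, p(50)=204226, p(51)=239943, p(52)=281589, p(53)=329931, p(54)=386155, p(55)=451276, p(56)=526823, p(57)=614154, p(58)=715220, p(59)=831820, p(60)=966467, p(61)=1121505, p(62)=1300156, p(63)=1505499, p(64)=1741630, p(65)=2012558, p(66)=2323520, p(67)=2679689, p(68)=3087735, p(69)=3554345, p(70)=4087968, p(71)=4697205, p(72)=5392783, p(73)=6185689, p(74)=7089500, p(75)=8118264, p(76)=9289091, p(77)=10619863, p(78)=12132164, p(79)=13848650, p(80)=15796476, p(81)=18004327, p(82)=20506255, p(83)=23338469, p(84)=26543660, p(85)=30167357, p(86)=34262962, p(87)=38887673, p(88)=44108109, p(89)=49995925, p(90)=56634173, p(91)=64112359, p(92)=72533807, p(93)=82010177, p(94)=92669720, p(95)=104651419, p(96)=118114304, p(97)=133230930, p(98)=150198136, p(99)=169229875, p(100)=190569292, p(101)=214481126, p(102)=241265379, p(103)=271248950, p(104)=304801365, p(105)=342325709, p(106)=384276336, p(107)=431149389, p(108)=483502844, p(109)=541946240, p(110)=607163746, p(111)=679903203, p(112)=761002156, p(113)=851376628, p(114)=952050665, p(115)=1064144451, p(116)=1188908248, p(117)=1327710076, p(118)=1482074143, p(119)=1653668665, p(120)=1844349560, p(121)=2056148051, p(122)=2291320912, p(123)=2552338241, p(124)=2841940500, p(125)=3163127352, p(126)=3519222692, p(127)=3913864295, p(128)=4351078600, p(129)=4835271870, p(130)=5371315400, p(131)=5964539504, p(132)=6620830889, p(133)=7346629512, p(134)=8149040695, p(135)=9035836076, p(136)=10015581680, p(137)=11097645016, p(138)=12292341831, p(139)=13610949895, p(140)=15065878135, p(141)=16670689208, p(142)=18440293320, p(143)=20390982757, p(144)=22540654445, p(145)=24908858009, p(146)=27517052599, p(147)=30388671978, p(148)=33549419497, p(149)=37027355200, p(150)=40853235313, p(151)=45060624582, p(152)=49686288421, p(153)=54770336324, p(154)=60356673280, p(155)=66493182097, p(156)=73232243759.
Final step: p(157) = p(156) + p(155) - p(152) - p(150) + p(145) + p(142) - p(135) - p(131) + p(122) + p(117) - p(106) - p(100) + p(87) + p(80) - p(65) - p(57) + p(40) + p(31) - p(12) - p(2)
= 73232243759 + 66493182097 - 49686288421 - 40853235313 + 24908858009 + 18440293320 - 9035836076 - 5964539504 + 2291320912 + 1327710076 - 384276336 - 190569292 + 38887673 + 15796476 - 2012558 - 614154 + 37338 + 6842 - 77 - 2
= 80630964769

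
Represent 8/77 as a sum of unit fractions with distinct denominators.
1/10 + 1/257 + 1/197890

Greedy algorithm:
8/77: ceiling(77/8) = 10, use 1/10
3/770: ceiling(770/3) = 257, use 1/257
1/197890: ceiling(197890/1) = 197890, use 1/197890
Result: 8/77 = 1/10 + 1/257 + 1/197890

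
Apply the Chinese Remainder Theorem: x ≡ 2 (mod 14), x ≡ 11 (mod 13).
128

Using Chinese Remainder Theorem:
M = 14 × 13 = 182
M1 = 13, M2 = 14
y1 = 13^(-1) mod 14 = 13
y2 = 14^(-1) mod 13 = 1
x = (2×13×13 + 11×14×1) mod 182 = 128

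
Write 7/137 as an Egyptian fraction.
1/20 + 1/914 + 1/1252180

Greedy algorithm:
7/137: ceiling(137/7) = 20, use 1/20
3/2740: ceiling(2740/3) = 914, use 1/914
1/1252180: ceiling(1252180/1) = 1252180, use 1/1252180
Result: 7/137 = 1/20 + 1/914 + 1/1252180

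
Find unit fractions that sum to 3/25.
1/9 + 1/113 + 1/25425

Greedy algorithm:
3/25: ceiling(25/3) = 9, use 1/9
2/225: ceiling(225/2) = 113, use 1/113
1/25425: ceiling(25425/1) = 25425, use 1/25425
Result: 3/25 = 1/9 + 1/113 + 1/25425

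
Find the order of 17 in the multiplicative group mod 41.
40

41 is prime, so ord(17) divides φ(41) = 40.
Divisors of 40: 1, 2, 4, 5, 8, 10, 20, 40.
Repeated squaring: 17^1 ≡ 17, 17^2 ≡ 2, 17^4 ≡ 4, 17^8 ≡ 16, 17^16 ≡ 10, 17^32 ≡ 18 (mod 41).
Test 17^d mod 41 for each divisor d in increasing order:
17^1 ≡ 17
17^2 ≡ 2
17^4 ≡ 4
17^5 = 17^4·17^1 ≡ 27
17^8 ≡ 16
17^10 = 17^8·17^2 ≡ 32
17^20 = 17^16·17^4 ≡ 40
17^40 = 17^32·17^8 ≡ 1  ← first divisor giving 1
The order is 40.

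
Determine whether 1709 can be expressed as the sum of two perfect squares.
22² + 35² (a=22, b=35)

Factorization: 1709 = 1709
By Fermat: n is sum of two squares iff every prime p ≡ 3 (mod 4) appears to even power.
All primes ≡ 3 (mod 4) appear to even power.
Search a = 0, 1, 2, … for 1709 - a² a perfect square: first hit at a = 22: 1709 - 484 = 1225 = 35².
1709 = 22² + 35² = 484 + 1225 ✓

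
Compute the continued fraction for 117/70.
[1; 1, 2, 23]

Euclidean algorithm steps:
117 = 1 × 70 + 47
70 = 1 × 47 + 23
47 = 2 × 23 + 1
23 = 23 × 1 + 0
Continued fraction: [1; 1, 2, 23]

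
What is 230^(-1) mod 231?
230

gcd(230, 231) = 1, so the inverse exists.
Extended Euclidean algorithm on (231, 230):
231 = 1 × 230 + 1  ⟹  1 = (1)·231 + (-1)·230
So (-1)·230 ≡ 1 (mod 231), i.e. 230^(-1) ≡ -1 ≡ 230 (mod 231).
Check: 230 × 230 = 52900 ≡ 1 (mod 231)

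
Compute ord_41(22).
40

41 is prime, so ord(22) divides φ(41) = 40.
Divisors of 40: 1, 2, 4, 5, 8, 10, 20, 40.
Repeated squaring: 22^1 ≡ 22, 22^2 ≡ 33, 22^4 ≡ 23, 22^8 ≡ 37, 22^16 ≡ 16, 22^32 ≡ 10 (mod 41).
Test 22^d mod 41 for each divisor d in increasing order:
22^1 ≡ 22
22^2 ≡ 33
22^4 ≡ 23
22^5 = 22^4·22^1 ≡ 14
22^8 ≡ 37
22^10 = 22^8·22^2 ≡ 32
22^20 = 22^16·22^4 ≡ 40
22^40 = 22^32·22^8 ≡ 1  ← first divisor giving 1
The order is 40.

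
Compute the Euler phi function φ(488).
240

488 = 2^3 × 61
φ(n) = n × ∏(1 - 1/p) for each prime p dividing n
φ(488) = 488 × (1 - 1/2) × (1 - 1/61) = 240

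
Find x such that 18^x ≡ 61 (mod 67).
31

Baby-step giant-step with step n = ⌈√67⌉ = 9.
Baby steps 18^j mod 67 (j:value) for j=0..8: 0:1, 1:18, 2:56, 3:3, 4:54, 5:34, 6:9, 7:28, 8:35.
Giant-step multiplier: 18^(-9) ≡ 18^(66-9) = 18^57 ≡ 5 (mod 67).
Giant steps γ_i = 61·5^i mod 67: γ_0=61, γ_1=37, γ_2=51, γ_3=54 (in table at j=4).
x = i·n + j = 3·9 + 4 = 31.
Check: 18^31 ≡ 61 (mod 67).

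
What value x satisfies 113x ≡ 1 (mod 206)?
31

gcd(113, 206) = 1, so the inverse exists.
Extended Euclidean algorithm on (206, 113):
206 = 1 × 113 + 93  ⟹  93 = (1)·206 + (-1)·113
113 = 1 × 93 + 20  ⟹  20 = (-1)·206 + (2)·113
93 = 4 × 20 + 13  ⟹  13 = (5)·206 + (-9)·113
20 = 1 × 13 + 7  ⟹  7 = (-6)·206 + (11)·113
13 = 1 × 7 + 6  ⟹  6 = (11)·206 + (-20)·113
7 = 1 × 6 + 1  ⟹  1 = (-17)·206 + (31)·113
So (31)·113 ≡ 1 (mod 206), i.e. 113^(-1) ≡ 31 (mod 206).
Check: 113 × 31 = 3503 ≡ 1 (mod 206)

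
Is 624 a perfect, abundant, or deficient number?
abundant

Proper divisors of 624: sum = 1 + 2 + 3 + 4 + 6 + 8 + 12 + 13 + ... + 104 + 156 + 208 + 312 (19 divisors) = 1112
Since 1112 > 624, 624 is abundant.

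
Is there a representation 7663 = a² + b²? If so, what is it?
Not possible

Factorization: 7663 = 79 × 97
By Fermat: n is sum of two squares iff every prime p ≡ 3 (mod 4) appears to even power.
Prime(s) ≡ 3 (mod 4) with odd exponent: [(79, 1)]
Therefore 7663 cannot be expressed as a² + b².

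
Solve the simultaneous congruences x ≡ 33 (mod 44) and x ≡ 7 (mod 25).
957

Using Chinese Remainder Theorem:
M = 44 × 25 = 1100
M1 = 25, M2 = 44
y1 = 25^(-1) mod 44 = 37
y2 = 44^(-1) mod 25 = 4
x = (33×25×37 + 7×44×4) mod 1100 = 957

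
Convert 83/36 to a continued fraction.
[2; 3, 3, 1, 2]

Euclidean algorithm steps:
83 = 2 × 36 + 11
36 = 3 × 11 + 3
11 = 3 × 3 + 2
3 = 1 × 2 + 1
2 = 2 × 1 + 0
Continued fraction: [2; 3, 3, 1, 2]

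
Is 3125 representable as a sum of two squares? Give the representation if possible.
10² + 55² (a=10, b=55)

Factorization: 3125 = 5^5
By Fermat: n is sum of two squares iff every prime p ≡ 3 (mod 4) appears to even power.
All primes ≡ 3 (mod 4) appear to even power.
Search a = 0, 1, 2, … for 3125 - a² a perfect square: first hit at a = 10: 3125 - 100 = 3025 = 55².
3125 = 10² + 55² = 100 + 3025 ✓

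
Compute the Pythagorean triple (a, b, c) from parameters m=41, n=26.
(1005, 2132, 2357)

Euclid's formula: a = m² - n², b = 2mn, c = m² + n²
m = 41, n = 26
a = 41² - 26² = 1681 - 676 = 1005
b = 2 × 41 × 26 = 2132
c = 41² + 26² = 1681 + 676 = 2357
Verification: 1005² + 2132² = 1010025 + 4545424 = 5555449 = 2357² ✓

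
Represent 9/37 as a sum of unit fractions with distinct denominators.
1/5 + 1/24 + 1/635 + 1/563880

Greedy algorithm:
9/37: ceiling(37/9) = 5, use 1/5
8/185: ceiling(185/8) = 24, use 1/24
7/4440: ceiling(4440/7) = 635, use 1/635
1/563880: ceiling(563880/1) = 563880, use 1/563880
Result: 9/37 = 1/5 + 1/24 + 1/635 + 1/563880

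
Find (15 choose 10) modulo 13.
0

Using Lucas' theorem:
Write n=15 and k=10 in base 13:
n in base 13: [1, 2]
k in base 13: [0, 10]
C(15,10) mod 13 = ∏ C(n_i, k_i) mod 13
Digit binomials (mod 13): C(1,0) = 1; C(2,10) = 0 (k_i > n_i)
Product: 1 × 0 = 0 ≡ 0 (mod 13)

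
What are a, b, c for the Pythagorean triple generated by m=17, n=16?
(33, 544, 545)

Euclid's formula: a = m² - n², b = 2mn, c = m² + n²
m = 17, n = 16
a = 17² - 16² = 289 - 256 = 33
b = 2 × 17 × 16 = 544
c = 17² + 16² = 289 + 256 = 545
Verification: 33² + 544² = 1089 + 295936 = 297025 = 545² ✓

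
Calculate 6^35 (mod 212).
64

Repeated squaring. Binary of 35 = 100011.
6^1 ≡ 6 (mod 212); 6^2 ≡ 36 (mod 212); 6^4 ≡ 24 (mod 212); 6^8 ≡ 152 (mod 212); 6^16 ≡ 208 (mod 212); 6^32 ≡ 16 (mod 212)
6^35 = 6^1 × 6^2 × 6^32 ≡ 64 (mod 212)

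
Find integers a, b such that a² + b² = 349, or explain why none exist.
5² + 18² (a=5, b=18)

Factorization: 349 = 349
By Fermat: n is sum of two squares iff every prime p ≡ 3 (mod 4) appears to even power.
All primes ≡ 3 (mod 4) appear to even power.
Search a = 0, 1, 2, … for 349 - a² a perfect square: first hit at a = 5: 349 - 25 = 324 = 18².
349 = 5² + 18² = 25 + 324 ✓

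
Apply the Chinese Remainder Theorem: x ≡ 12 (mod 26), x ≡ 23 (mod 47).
1104

Using Chinese Remainder Theorem:
M = 26 × 47 = 1222
M1 = 47, M2 = 26
y1 = 47^(-1) mod 26 = 5
y2 = 26^(-1) mod 47 = 38
x = (12×47×5 + 23×26×38) mod 1222 = 1104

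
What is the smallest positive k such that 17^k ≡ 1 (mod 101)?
10

101 is prime, so ord(17) divides φ(101) = 100.
Divisors of 100: 1, 2, 4, 5, 10, 20, 25, 50, 100.
Repeated squaring: 17^1 ≡ 17, 17^2 ≡ 87, 17^4 ≡ 95, 17^8 ≡ 36, 17^16 ≡ 84, 17^32 ≡ 87, 17^64 ≡ 95 (mod 101).
Test 17^d mod 101 for each divisor d in increasing order:
17^1 ≡ 17
17^2 ≡ 87
17^4 ≡ 95
17^5 = 17^4·17^1 ≡ 100
17^10 = 17^8·17^2 ≡ 1  ← first divisor giving 1
The order is 10.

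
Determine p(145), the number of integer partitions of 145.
24908858009

p(n) counts ways to write n as a sum of positive integers (order ignored).
Euler's pentagonal recurrence: p(k) = p(k-1) + p(k-2) - p(k-5) - p(k-7) + p(k-12) + p(k-15) - ... (offsets j(3j∓1)/2, signs ++--, p(0)=1, p(<0)=0).
DP table for k = 0..144: p(0)=1, p(1)=1, p(2)=2, p(3)=3, p(4)=5, p(5)=7, p(6)=11, p(7)=15, p(8)=22, p(9)=30, p(10)=42, p(11)=56, p(12)=77, p(13)=101, p(14)=135, p(15)=176, p(16)=231, p(17)=297, p(18)=385, p(19)=490, p(20)=627, p(21)=792, p(22)=1002, p(23)=1255, p(24)=1575, p(25)=1958, p(26)=2436, p(27)=3010, p(28)=3718, p(29)=4565, p(30)=5604, p(31)=6842, p(32)=8349, p(33)=10143, p(34)=12310, p(35)=14883, p(36)=17977, p(37)=21637, p(38)=26015, p(39)=31185, p(40)=37338, p(41)=44583, p(42)=53174, p(43)=63261, p(44)=75175, p(45)=89134, p(46)=105558, p(47)=124754, p(48)=147273, p(49)=173525, p(50)=204226, p(51)=239943, p(52)=281589, p(53)=329931, p(54)=386155, p(55)=451276, p(56)=526823, p(57)=614154, p(58)=715220, p(59)=831820, p(60)=966467, p(61)=1121505, p(62)=1300156, p(63)=1505499, p(64)=1741630, p(65)=2012558, p(66)=2323520, p(67)=2679689, p(68)=3087735, p(69)=3554345, p(70)=4087968, p(71)=4697205, p(72)=5392783, p(73)=6185689, p(74)=7089500, p(75)=8118264, p(76)=9289091, p(77)=10619863, p(78)=12132164, p(79)=13848650, p(80)=15796476, p(81)=18004327, p(82)=20506255, p(83)=23338469, p(84)=26543660, p(85)=30167357, p(86)=34262962, p(87)=38887673, p(88)=44108109, p(89)=49995925, p(90)=56634173, p(91)=64112359, p(92)=72533807, p(93)=82010177, p(94)=92669720, p(95)=104651419, p(96)=118114304, p(97)=133230930, p(98)=150198136, p(99)=169229875, p(100)=190569292, p(101)=214481126, p(102)=241265379, p(103)=271248950, p(104)=304801365, p(105)=342325709, p(106)=384276336, p(107)=431149389, p(108)=483502844, p(109)=541946240, p(110)=607163746, p(111)=679903203, p(112)=761002156, p(113)=851376628, p(114)=952050665, p(115)=1064144451, p(116)=1188908248, p(117)=1327710076, p(118)=1482074143, p(119)=1653668665, p(120)=1844349560, p(121)=2056148051, p(122)=2291320912, p(123)=2552338241, p(124)=2841940500, p(125)=3163127352, p(126)=3519222692, p(127)=3913864295, p(128)=4351078600, p(129)=4835271870, p(130)=5371315400, p(131)=5964539504, p(132)=6620830889, p(133)=7346629512, p(134)=8149040695, p(135)=9035836076, p(136)=10015581680, p(137)=11097645016, p(138)=12292341831, p(139)=13610949895, p(140)=15065878135, p(141)=16670689208, p(142)=18440293320, p(143)=20390982757, p(144)=22540654445.
Final step: p(145) = p(144) + p(143) - p(140) - p(138) + p(133) + p(130) - p(123) - p(119) + p(110) + p(105) - p(94) - p(88) + p(75) + p(68) - p(53) - p(45) + p(28) + p(19) - p(0)
= 22540654445 + 20390982757 - 15065878135 - 12292341831 + 7346629512 + 5371315400 - 2552338241 - 1653668665 + 607163746 + 342325709 - 92669720 - 44108109 + 8118264 + 3087735 - 329931 - 89134 + 3718 + 490 - 1
= 24908858009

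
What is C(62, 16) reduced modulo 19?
0

Using Lucas' theorem:
Write n=62 and k=16 in base 19:
n in base 19: [3, 5]
k in base 19: [0, 16]
C(62,16) mod 19 = ∏ C(n_i, k_i) mod 19
Digit binomials (mod 19): C(3,0) = 1; C(5,16) = 0 (k_i > n_i)
Product: 1 × 0 = 0 ≡ 0 (mod 19)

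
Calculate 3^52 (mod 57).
36

Repeated squaring. Binary of 52 = 110100.
3^1 ≡ 3 (mod 57); 3^2 ≡ 9 (mod 57); 3^4 ≡ 24 (mod 57); 3^8 ≡ 6 (mod 57); 3^16 ≡ 36 (mod 57); 3^32 ≡ 42 (mod 57)
3^52 = 3^4 × 3^16 × 3^32 ≡ 36 (mod 57)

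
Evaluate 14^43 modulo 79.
57

Repeated squaring. Binary of 43 = 101011.
14^1 ≡ 14 (mod 79); 14^2 ≡ 38 (mod 79); 14^4 ≡ 22 (mod 79); 14^8 ≡ 10 (mod 79); 14^16 ≡ 21 (mod 79); 14^32 ≡ 46 (mod 79)
14^43 = 14^1 × 14^2 × 14^8 × 14^32 ≡ 57 (mod 79)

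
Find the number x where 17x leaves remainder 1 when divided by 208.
49

gcd(17, 208) = 1, so the inverse exists.
Extended Euclidean algorithm on (208, 17):
208 = 12 × 17 + 4  ⟹  4 = (1)·208 + (-12)·17
17 = 4 × 4 + 1  ⟹  1 = (-4)·208 + (49)·17
So (49)·17 ≡ 1 (mod 208), i.e. 17^(-1) ≡ 49 (mod 208).
Check: 17 × 49 = 833 ≡ 1 (mod 208)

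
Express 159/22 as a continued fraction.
[7; 4, 2, 2]

Euclidean algorithm steps:
159 = 7 × 22 + 5
22 = 4 × 5 + 2
5 = 2 × 2 + 1
2 = 2 × 1 + 0
Continued fraction: [7; 4, 2, 2]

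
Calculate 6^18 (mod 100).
16

Repeated squaring. Binary of 18 = 10010.
6^1 ≡ 6 (mod 100); 6^2 ≡ 36 (mod 100); 6^4 ≡ 96 (mod 100); 6^8 ≡ 16 (mod 100); 6^16 ≡ 56 (mod 100)
6^18 = 6^2 × 6^16 ≡ 16 (mod 100)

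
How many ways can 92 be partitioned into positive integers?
72533807

p(n) counts ways to write n as a sum of positive integers (order ignored).
Euler's pentagonal recurrence: p(k) = p(k-1) + p(k-2) - p(k-5) - p(k-7) + p(k-12) + p(k-15) - ... (offsets j(3j∓1)/2, signs ++--, p(0)=1, p(<0)=0).
DP table for k = 0..91: p(0)=1, p(1)=1, p(2)=2, p(3)=3, p(4)=5, p(5)=7, p(6)=11, p(7)=15, p(8)=22, p(9)=30, p(10)=42, p(11)=56, p(12)=77, p(13)=101, p(14)=135, p(15)=176, p(16)=231, p(17)=297, p(18)=385, p(19)=490, p(20)=627, p(21)=792, p(22)=1002, p(23)=1255, p(24)=1575, p(25)=1958, p(26)=2436, p(27)=3010, p(28)=3718, p(29)=4565, p(30)=5604, p(31)=6842, p(32)=8349, p(33)=10143, p(34)=12310, p(35)=14883, p(36)=17977, p(37)=21637, p(38)=26015, p(39)=31185, p(40)=37338, p(41)=44583, p(42)=53174, p(43)=63261, p(44)=75175, p(45)=89134, p(46)=105558, p(47)=124754, p(48)=147273, p(49)=173525, p(50)=204226, p(51)=239943, p(52)=281589, p(53)=329931, p(54)=386155, p(55)=451276, p(56)=526823, p(57)=614154, p(58)=715220, p(59)=831820, p(60)=966467, p(61)=1121505, p(62)=1300156, p(63)=1505499, p(64)=1741630, p(65)=2012558, p(66)=2323520, p(67)=2679689, p(68)=3087735, p(69)=3554345, p(70)=4087968, p(71)=4697205, p(72)=5392783, p(73)=6185689, p(74)=7089500, p(75)=8118264, p(76)=9289091, p(77)=10619863, p(78)=12132164, p(79)=13848650, p(80)=15796476, p(81)=18004327, p(82)=20506255, p(83)=23338469, p(84)=26543660, p(85)=30167357, p(86)=34262962, p(87)=38887673, p(88)=44108109, p(89)=49995925, p(90)=56634173, p(91)=64112359.
Final step: p(92) = p(91) + p(90) - p(87) - p(85) + p(80) + p(77) - p(70) - p(66) + p(57) + p(52) - p(41) - p(35) + p(22) + p(15) - p(0)
= 64112359 + 56634173 - 38887673 - 30167357 + 15796476 + 10619863 - 4087968 - 2323520 + 614154 + 281589 - 44583 - 14883 + 1002 + 176 - 1
= 72533807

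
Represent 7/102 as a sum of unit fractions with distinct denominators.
1/15 + 1/510

Greedy algorithm:
7/102: ceiling(102/7) = 15, use 1/15
1/510: ceiling(510/1) = 510, use 1/510
Result: 7/102 = 1/15 + 1/510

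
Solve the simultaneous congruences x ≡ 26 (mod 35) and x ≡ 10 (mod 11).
131

Using Chinese Remainder Theorem:
M = 35 × 11 = 385
M1 = 11, M2 = 35
y1 = 11^(-1) mod 35 = 16
y2 = 35^(-1) mod 11 = 6
x = (26×11×16 + 10×35×6) mod 385 = 131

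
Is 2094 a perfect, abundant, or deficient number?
abundant

Proper divisors of 2094: sum = 1 + 2 + 3 + 6 + 349 + 698 + 1047 = 2106
Since 2106 > 2094, 2094 is abundant.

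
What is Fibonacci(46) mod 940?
283

Matrix identity: Q^n = [[F_(n+1), F_n], [F_n, F_(n-1)]] with Q = [[1,1],[1,0]].
n = 46 = 101110₂. Square-and-multiply, entries mod 940:
Q^1 = [[1,1],[1,0]]
Q^2 = (Q^1)² = [[2,1],[1,1]]
Q^5 = (Q^2)²·Q = [[8,5],[5,3]]
Q^11 = (Q^5)²·Q = [[144,89],[89,55]]
Q^23 = (Q^11)²·Q = [[308,457],[457,791]]
Q^46 = (Q^23)² = [[93,283],[283,750]]
F_46 mod 940 = Q^46[0][1] = 283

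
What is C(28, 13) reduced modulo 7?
0

Using Lucas' theorem:
Write n=28 and k=13 in base 7:
n in base 7: [4, 0]
k in base 7: [1, 6]
C(28,13) mod 7 = ∏ C(n_i, k_i) mod 7
Digit binomials (mod 7): C(4,1) = 4; C(0,6) = 0 (k_i > n_i)
Product: 4 × 0 = 0 ≡ 0 (mod 7)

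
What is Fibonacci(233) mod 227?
222

Matrix identity: Q^n = [[F_(n+1), F_n], [F_n, F_(n-1)]] with Q = [[1,1],[1,0]].
n = 233 = 11101001₂. Square-and-multiply, entries mod 227:
Q^1 = [[1,1],[1,0]]
Q^3 = (Q^1)²·Q = [[3,2],[2,1]]
Q^7 = (Q^3)²·Q = [[21,13],[13,8]]
Q^14 = (Q^7)² = [[156,150],[150,6]]
Q^29 = (Q^14)²·Q = [[85,74],[74,11]]
Q^58 = (Q^29)² = [[216,67],[67,149]]
Q^116 = (Q^58)² = [[70,166],[166,131]]
Q^233 = (Q^116)²·Q = [[219,222],[222,224]]
F_233 mod 227 = Q^233[0][1] = 222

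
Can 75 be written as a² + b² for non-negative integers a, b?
Not possible

Factorization: 75 = 3 × 5^2
By Fermat: n is sum of two squares iff every prime p ≡ 3 (mod 4) appears to even power.
Prime(s) ≡ 3 (mod 4) with odd exponent: [(3, 1)]
Therefore 75 cannot be expressed as a² + b².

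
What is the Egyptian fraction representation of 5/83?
1/17 + 1/706 + 1/996166

Greedy algorithm:
5/83: ceiling(83/5) = 17, use 1/17
2/1411: ceiling(1411/2) = 706, use 1/706
1/996166: ceiling(996166/1) = 996166, use 1/996166
Result: 5/83 = 1/17 + 1/706 + 1/996166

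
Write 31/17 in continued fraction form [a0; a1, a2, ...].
[1; 1, 4, 1, 2]

Euclidean algorithm steps:
31 = 1 × 17 + 14
17 = 1 × 14 + 3
14 = 4 × 3 + 2
3 = 1 × 2 + 1
2 = 2 × 1 + 0
Continued fraction: [1; 1, 4, 1, 2]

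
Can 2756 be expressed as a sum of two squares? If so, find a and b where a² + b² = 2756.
16² + 50² (a=16, b=50)

Factorization: 2756 = 2^2 × 13 × 53
By Fermat: n is sum of two squares iff every prime p ≡ 3 (mod 4) appears to even power.
All primes ≡ 3 (mod 4) appear to even power.
Search a = 0, 1, 2, … for 2756 - a² a perfect square: first hit at a = 16: 2756 - 256 = 2500 = 50².
2756 = 16² + 50² = 256 + 2500 ✓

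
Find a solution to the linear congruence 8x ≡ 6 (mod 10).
x ≡ 2 (mod 5)

gcd(8, 10) = 2, which divides 6, so solutions exist.
Divide through by 2: 4x ≡ 3 (mod 5).
Find 4^(-1) mod 5 by the extended Euclidean algorithm:
5 = 1 × 4 + 1  ⟹  1 = (1)·5 + (-1)·4
So (-1)·4 ≡ 1 (mod 5), i.e. 4^(-1) ≡ -1 ≡ 4 (mod 5).
x ≡ 4 × 3 = 12 ≡ 2 (mod 5).
Check: 8 × 2 = 16 ≡ 6 (mod 10).
x ≡ 2 (mod 5), giving 2 solutions mod 10.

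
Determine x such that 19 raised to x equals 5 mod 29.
18

Baby-step giant-step with step n = ⌈√29⌉ = 6.
Baby steps 19^j mod 29 (j:value) for j=0..5: 0:1, 1:19, 2:13, 3:15, 4:24, 5:21.
Giant-step multiplier: 19^(-6) ≡ 19^(28-6) = 19^22 ≡ 4 (mod 29).
Giant steps γ_i = 5·4^i mod 29: γ_0=5, γ_1=20, γ_2=22, γ_3=1 (in table at j=0).
x = i·n + j = 3·6 + 0 = 18.
Check: 19^18 ≡ 5 (mod 29).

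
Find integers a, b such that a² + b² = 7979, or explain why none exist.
Not possible

Factorization: 7979 = 79 × 101
By Fermat: n is sum of two squares iff every prime p ≡ 3 (mod 4) appears to even power.
Prime(s) ≡ 3 (mod 4) with odd exponent: [(79, 1)]
Therefore 7979 cannot be expressed as a² + b².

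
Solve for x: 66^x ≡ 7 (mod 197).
62

Baby-step giant-step with step n = ⌈√197⌉ = 15.
Baby steps 66^j mod 197 (j:value) for j=0..14: 0:1, 1:66, 2:22, 3:73, 4:90, 5:30, 6:10, 7:69, 8:23, 9:139, 10:112, 11:103, 12:100, 13:99, 14:33.
Giant-step multiplier: 66^(-15) ≡ 66^(196-15) = 66^181 ≡ 18 (mod 197).
Giant steps γ_i = 7·18^i mod 197: γ_0=7, γ_1=126, γ_2=101, γ_3=45, γ_4=22 (in table at j=2).
x = i·n + j = 4·15 + 2 = 62.
Check: 66^62 ≡ 7 (mod 197).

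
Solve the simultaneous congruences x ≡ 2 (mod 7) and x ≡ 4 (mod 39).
121

Using Chinese Remainder Theorem:
M = 7 × 39 = 273
M1 = 39, M2 = 7
y1 = 39^(-1) mod 7 = 2
y2 = 7^(-1) mod 39 = 28
x = (2×39×2 + 4×7×28) mod 273 = 121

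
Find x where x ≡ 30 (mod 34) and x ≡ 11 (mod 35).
676

Using Chinese Remainder Theorem:
M = 34 × 35 = 1190
M1 = 35, M2 = 34
y1 = 35^(-1) mod 34 = 1
y2 = 34^(-1) mod 35 = 34
x = (30×35×1 + 11×34×34) mod 1190 = 676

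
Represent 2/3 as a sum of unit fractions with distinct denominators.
1/2 + 1/6

Greedy algorithm:
2/3: ceiling(3/2) = 2, use 1/2
1/6: ceiling(6/1) = 6, use 1/6
Result: 2/3 = 1/2 + 1/6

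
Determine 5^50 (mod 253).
100

Repeated squaring. Binary of 50 = 110010.
5^1 ≡ 5 (mod 253); 5^2 ≡ 25 (mod 253); 5^4 ≡ 119 (mod 253); 5^8 ≡ 246 (mod 253); 5^16 ≡ 49 (mod 253); 5^32 ≡ 124 (mod 253)
5^50 = 5^2 × 5^16 × 5^32 ≡ 100 (mod 253)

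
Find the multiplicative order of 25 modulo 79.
39

79 is prime, so ord(25) divides φ(79) = 78.
Divisors of 78: 1, 2, 3, 6, 13, 26, 39, 78.
Repeated squaring: 25^1 ≡ 25, 25^2 ≡ 72, 25^4 ≡ 49, 25^8 ≡ 31, 25^16 ≡ 13, 25^32 ≡ 11, 25^64 ≡ 42 (mod 79).
Test 25^d mod 79 for each divisor d in increasing order:
25^1 ≡ 25
25^2 ≡ 72
25^3 = 25^2·25^1 ≡ 62
25^6 = 25^4·25^2 ≡ 52
25^13 = 25^8·25^4·25^1 ≡ 55
25^26 = 25^16·25^8·25^2 ≡ 23
25^39 = 25^32·25^4·25^2·25^1 ≡ 1  ← first divisor giving 1
The order is 39.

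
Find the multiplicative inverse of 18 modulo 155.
112

gcd(18, 155) = 1, so the inverse exists.
Extended Euclidean algorithm on (155, 18):
155 = 8 × 18 + 11  ⟹  11 = (1)·155 + (-8)·18
18 = 1 × 11 + 7  ⟹  7 = (-1)·155 + (9)·18
11 = 1 × 7 + 4  ⟹  4 = (2)·155 + (-17)·18
7 = 1 × 4 + 3  ⟹  3 = (-3)·155 + (26)·18
4 = 1 × 3 + 1  ⟹  1 = (5)·155 + (-43)·18
So (-43)·18 ≡ 1 (mod 155), i.e. 18^(-1) ≡ -43 ≡ 112 (mod 155).
Check: 18 × 112 = 2016 ≡ 1 (mod 155)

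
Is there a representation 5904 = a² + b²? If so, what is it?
48² + 60² (a=48, b=60)

Factorization: 5904 = 2^4 × 3^2 × 41
By Fermat: n is sum of two squares iff every prime p ≡ 3 (mod 4) appears to even power.
All primes ≡ 3 (mod 4) appear to even power.
Search a = 0, 1, 2, … for 5904 - a² a perfect square: first hit at a = 48: 5904 - 2304 = 3600 = 60².
5904 = 48² + 60² = 2304 + 3600 ✓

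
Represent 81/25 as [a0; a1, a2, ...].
[3; 4, 6]

Euclidean algorithm steps:
81 = 3 × 25 + 6
25 = 4 × 6 + 1
6 = 6 × 1 + 0
Continued fraction: [3; 4, 6]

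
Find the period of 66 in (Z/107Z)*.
106

107 is prime, so ord(66) divides φ(107) = 106.
Divisors of 106: 1, 2, 53, 106.
Repeated squaring: 66^1 ≡ 66, 66^2 ≡ 76, 66^4 ≡ 105, 66^8 ≡ 4, 66^16 ≡ 16, 66^32 ≡ 42, 66^64 ≡ 52 (mod 107).
Test 66^d mod 107 for each divisor d in increasing order:
66^1 ≡ 66
66^2 ≡ 76
66^53 = 66^32·66^16·66^4·66^1 ≡ 106
66^106 = 66^64·66^32·66^8·66^2 ≡ 1  ← first divisor giving 1
The order is 106.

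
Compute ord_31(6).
6

31 is prime, so ord(6) divides φ(31) = 30.
Divisors of 30: 1, 2, 3, 5, 6, 10, 15, 30.
Repeated squaring: 6^1 ≡ 6, 6^2 ≡ 5, 6^4 ≡ 25, 6^8 ≡ 5, 6^16 ≡ 25 (mod 31).
Test 6^d mod 31 for each divisor d in increasing order:
6^1 ≡ 6
6^2 ≡ 5
6^3 = 6^2·6^1 ≡ 30
6^5 = 6^4·6^1 ≡ 26
6^6 = 6^4·6^2 ≡ 1  ← first divisor giving 1
The order is 6.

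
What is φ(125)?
100

125 = 5^3
φ(n) = n × ∏(1 - 1/p) for each prime p dividing n
φ(125) = 125 × (1 - 1/5) = 100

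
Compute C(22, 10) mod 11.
0

Using Lucas' theorem:
Write n=22 and k=10 in base 11:
n in base 11: [2, 0]
k in base 11: [0, 10]
C(22,10) mod 11 = ∏ C(n_i, k_i) mod 11
Digit binomials (mod 11): C(2,0) = 1; C(0,10) = 0 (k_i > n_i)
Product: 1 × 0 = 0 ≡ 0 (mod 11)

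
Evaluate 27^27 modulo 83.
28

Repeated squaring. Binary of 27 = 11011.
27^1 ≡ 27 (mod 83); 27^2 ≡ 65 (mod 83); 27^4 ≡ 75 (mod 83); 27^8 ≡ 64 (mod 83); 27^16 ≡ 29 (mod 83)
27^27 = 27^1 × 27^2 × 27^8 × 27^16 ≡ 28 (mod 83)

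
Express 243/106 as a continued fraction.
[2; 3, 2, 2, 1, 1, 2]

Euclidean algorithm steps:
243 = 2 × 106 + 31
106 = 3 × 31 + 13
31 = 2 × 13 + 5
13 = 2 × 5 + 3
5 = 1 × 3 + 2
3 = 1 × 2 + 1
2 = 2 × 1 + 0
Continued fraction: [2; 3, 2, 2, 1, 1, 2]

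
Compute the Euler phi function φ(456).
144

456 = 2^3 × 3 × 19
φ(n) = n × ∏(1 - 1/p) for each prime p dividing n
φ(456) = 456 × (1 - 1/2) × (1 - 1/3) × (1 - 1/19) = 144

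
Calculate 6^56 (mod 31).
5

Repeated squaring. Binary of 56 = 111000.
6^1 ≡ 6 (mod 31); 6^2 ≡ 5 (mod 31); 6^4 ≡ 25 (mod 31); 6^8 ≡ 5 (mod 31); 6^16 ≡ 25 (mod 31); 6^32 ≡ 5 (mod 31)
6^56 = 6^8 × 6^16 × 6^32 ≡ 5 (mod 31)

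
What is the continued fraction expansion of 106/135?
[0; 1, 3, 1, 1, 1, 9]

Euclidean algorithm steps:
106 = 0 × 135 + 106
135 = 1 × 106 + 29
106 = 3 × 29 + 19
29 = 1 × 19 + 10
19 = 1 × 10 + 9
10 = 1 × 9 + 1
9 = 9 × 1 + 0
Continued fraction: [0; 1, 3, 1, 1, 1, 9]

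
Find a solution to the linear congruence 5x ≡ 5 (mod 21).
x ≡ 1 (mod 21)

gcd(5, 21) = 1, which divides 5, so solutions exist.
Find 5^(-1) mod 21 by the extended Euclidean algorithm:
21 = 4 × 5 + 1  ⟹  1 = (1)·21 + (-4)·5
So (-4)·5 ≡ 1 (mod 21), i.e. 5^(-1) ≡ -4 ≡ 17 (mod 21).
x ≡ 17 × 5 = 85 ≡ 1 (mod 21).
Check: 5 × 1 = 5 ≡ 5 (mod 21).
Unique solution: x ≡ 1 (mod 21)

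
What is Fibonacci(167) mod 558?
109

Matrix identity: Q^n = [[F_(n+1), F_n], [F_n, F_(n-1)]] with Q = [[1,1],[1,0]].
n = 167 = 10100111₂. Square-and-multiply, entries mod 558:
Q^1 = [[1,1],[1,0]]
Q^2 = (Q^1)² = [[2,1],[1,1]]
Q^5 = (Q^2)²·Q = [[8,5],[5,3]]
Q^10 = (Q^5)² = [[89,55],[55,34]]
Q^20 = (Q^10)² = [[344,69],[69,275]]
Q^41 = (Q^20)²·Q = [[82,337],[337,303]]
Q^83 = (Q^41)²·Q = [[54,323],[323,289]]
Q^167 = (Q^83)²·Q = [[414,109],[109,305]]
F_167 mod 558 = Q^167[0][1] = 109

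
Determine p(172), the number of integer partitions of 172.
330495499613

p(n) counts ways to write n as a sum of positive integers (order ignored).
Euler's pentagonal recurrence: p(k) = p(k-1) + p(k-2) - p(k-5) - p(k-7) + p(k-12) + p(k-15) - ... (offsets j(3j∓1)/2, signs ++--, p(0)=1, p(<0)=0).
DP table for k = 0..171: p(0)=1, p(1)=1, p(2)=2, p(3)=3, p(4)=5, p(5)=7, p(6)=11, p(7)=15, p(8)=22, p(9)=30, p(10)=42, p(11)=56, p(12)=77, p(13)=101, p(14)=135, p(15)=176, p(16)=231, p(17)=297, p(18)=385, p(19)=490, p(20)=627, p(21)=792, p(22)=1002, p(23)=1255, p(24)=1575, p(25)=1958, p(26)=2436, p(27)=3010, p(28)=3718, p(29)=4565, p(30)=5604, p(31)=6842, p(32)=8349, p(33)=10143, p(34)=12310, p(35)=14883, p(36)=17977, p(37)=21637, p(38)=26015, p(39)=31185, p(40)=37338, p(41)=44583, p(42)=53174, p(43)=63261, p(44)=75175, p(45)=89134, p(46)=105558, p(47)=124754, p(48)=147273, p(49)=173525, p(50)=204226, p(51)=239943, p(52)=281589, p(53)=329931, p(54)=386155, p(55)=451276, p(56)=526823, p(57)=614154, p(58)=715220, p(59)=831820, p(60)=966467, p(61)=1121505, p(62)=1300156, p(63)=1505499, p(64)=1741630, p(65)=2012558, p(66)=2323520, p(67)=2679689, p(68)=3087735, p(69)=3554345, p(70)=4087968, p(71)=4697205, p(72)=5392783, p(73)=6185689, p(74)=7089500, p(75)=8118264, p(76)=9289091, p(77)=10619863, p(78)=12132164, p(79)=13848650, p(80)=15796476, p(81)=18004327, p(82)=20506255, p(83)=23338469, p(84)=26543660, p(85)=30167357, p(86)=34262962, p(87)=38887673, p(88)=44108109, p(89)=49995925, p(90)=56634173, p(91)=64112359, p(92)=72533807, p(93)=82010177, p(94)=92669720, p(95)=104651419, p(96)=118114304, p(97)=133230930, p(98)=150198136, p(99)=169229875, p(100)=190569292, p(101)=214481126, p(102)=241265379, p(103)=271248950, p(104)=304801365, p(105)=342325709, p(106)=384276336, p(107)=431149389, p(108)=483502844, p(109)=541946240, p(110)=607163746, p(111)=679903203, p(112)=761002156, p(113)=851376628, p(114)=952050665, p(115)=1064144451, p(116)=1188908248, p(117)=1327710076, p(118)=1482074143, p(119)=1653668665, p(120)=1844349560, p(121)=2056148051, p(122)=2291320912, p(123)=2552338241, p(124)=2841940500, p(125)=3163127352, p(126)=3519222692, p(127)=3913864295, p(128)=4351078600, p(129)=4835271870, p(130)=5371315400, p(131)=5964539504, p(132)=6620830889, p(133)=7346629512, p(134)=8149040695, p(135)=9035836076, p(136)=10015581680, p(137)=11097645016, p(138)=12292341831, p(139)=13610949895, p(140)=15065878135, p(141)=16670689208, p(142)=18440293320, p(143)=20390982757, p(144)=22540654445, p(145)=24908858009, p(146)=27517052599, p(147)=30388671978, p(148)=33549419497, p(149)=37027355200, p(150)=40853235313, p(151)=45060624582, p(152)=49686288421, p(153)=54770336324, p(154)=60356673280, p(155)=66493182097, p(156)=73232243759, p(157)=80630964769, p(158)=88751778802, p(159)=97662728555, p(160)=107438159466, p(161)=118159068427, p(162)=129913904637, p(163)=142798995930, p(164)=156919475295, p(165)=172389800255, p(166)=189334822579, p(167)=207890420102, p(168)=228204732751, p(169)=250438925115, p(170)=274768617130, p(171)=301384802048.
Final step: p(172) = p(171) + p(170) - p(167) - p(165) + p(160) + p(157) - p(150) - p(146) + p(137) + p(132) - p(121) - p(115) + p(102) + p(95) - p(80) - p(72) + p(55) + p(46) - p(27) - p(17)
= 301384802048 + 274768617130 - 207890420102 - 172389800255 + 107438159466 + 80630964769 - 40853235313 - 27517052599 + 11097645016 + 6620830889 - 2056148051 - 1064144451 + 241265379 + 104651419 - 15796476 - 5392783 + 451276 + 105558 - 3010 - 297
= 330495499613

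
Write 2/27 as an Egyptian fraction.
1/14 + 1/378

Greedy algorithm:
2/27: ceiling(27/2) = 14, use 1/14
1/378: ceiling(378/1) = 378, use 1/378
Result: 2/27 = 1/14 + 1/378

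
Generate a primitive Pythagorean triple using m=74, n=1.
(5475, 148, 5477)

Euclid's formula: a = m² - n², b = 2mn, c = m² + n²
m = 74, n = 1
a = 74² - 1² = 5476 - 1 = 5475
b = 2 × 74 × 1 = 148
c = 74² + 1² = 5476 + 1 = 5477
Verification: 5475² + 148² = 29975625 + 21904 = 29997529 = 5477² ✓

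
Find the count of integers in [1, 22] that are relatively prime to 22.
10

22 = 2 × 11
φ(n) = n × ∏(1 - 1/p) for each prime p dividing n
φ(22) = 22 × (1 - 1/2) × (1 - 1/11) = 10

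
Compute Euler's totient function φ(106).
52

106 = 2 × 53
φ(n) = n × ∏(1 - 1/p) for each prime p dividing n
φ(106) = 106 × (1 - 1/2) × (1 - 1/53) = 52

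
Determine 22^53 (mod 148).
116

Repeated squaring. Binary of 53 = 110101.
22^1 ≡ 22 (mod 148); 22^2 ≡ 40 (mod 148); 22^4 ≡ 120 (mod 148); 22^8 ≡ 44 (mod 148); 22^16 ≡ 12 (mod 148); 22^32 ≡ 144 (mod 148)
22^53 = 22^1 × 22^4 × 22^16 × 22^32 ≡ 116 (mod 148)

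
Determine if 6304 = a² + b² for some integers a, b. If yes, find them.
52² + 60² (a=52, b=60)

Factorization: 6304 = 2^5 × 197
By Fermat: n is sum of two squares iff every prime p ≡ 3 (mod 4) appears to even power.
All primes ≡ 3 (mod 4) appear to even power.
Search a = 0, 1, 2, … for 6304 - a² a perfect square: first hit at a = 52: 6304 - 2704 = 3600 = 60².
6304 = 52² + 60² = 2704 + 3600 ✓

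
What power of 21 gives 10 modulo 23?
7

Baby-step giant-step with step n = ⌈√23⌉ = 5.
Baby steps 21^j mod 23 (j:value) for j=0..4: 0:1, 1:21, 2:4, 3:15, 4:16.
Giant-step multiplier: 21^(-5) ≡ 21^(22-5) = 21^17 ≡ 5 (mod 23).
Giant steps γ_i = 10·5^i mod 23: γ_0=10, γ_1=4 (in table at j=2).
x = i·n + j = 1·5 + 2 = 7.
Check: 21^7 ≡ 10 (mod 23).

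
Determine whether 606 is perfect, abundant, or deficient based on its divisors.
abundant

Proper divisors of 606: sum = 1 + 2 + 3 + 6 + 101 + 202 + 303 = 618
Since 618 > 606, 606 is abundant.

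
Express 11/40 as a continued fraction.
[0; 3, 1, 1, 1, 3]

Euclidean algorithm steps:
11 = 0 × 40 + 11
40 = 3 × 11 + 7
11 = 1 × 7 + 4
7 = 1 × 4 + 3
4 = 1 × 3 + 1
3 = 3 × 1 + 0
Continued fraction: [0; 3, 1, 1, 1, 3]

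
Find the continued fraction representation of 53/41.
[1; 3, 2, 2, 2]

Euclidean algorithm steps:
53 = 1 × 41 + 12
41 = 3 × 12 + 5
12 = 2 × 5 + 2
5 = 2 × 2 + 1
2 = 2 × 1 + 0
Continued fraction: [1; 3, 2, 2, 2]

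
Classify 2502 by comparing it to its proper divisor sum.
abundant

Proper divisors of 2502: sum = 1 + 2 + 3 + 6 + 9 + 18 + 139 + 278 + 417 + 834 + 1251 = 2958
Since 2958 > 2502, 2502 is abundant.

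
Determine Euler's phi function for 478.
238

478 = 2 × 239
φ(n) = n × ∏(1 - 1/p) for each prime p dividing n
φ(478) = 478 × (1 - 1/2) × (1 - 1/239) = 238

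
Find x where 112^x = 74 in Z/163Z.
32

Baby-step giant-step with step n = ⌈√163⌉ = 13.
Baby steps 112^j mod 163 (j:value) for j=0..12: 0:1, 1:112, 2:156, 3:31, 4:49, 5:109, 6:146, 7:52, 8:119, 9:125, 10:145, 11:103, 12:126.
Giant-step multiplier: 112^(-13) ≡ 112^(162-13) = 112^149 ≡ 137 (mod 163).
Giant steps γ_i = 74·137^i mod 163: γ_0=74, γ_1=32, γ_2=146 (in table at j=6).
x = i·n + j = 2·13 + 6 = 32.
Check: 112^32 ≡ 74 (mod 163).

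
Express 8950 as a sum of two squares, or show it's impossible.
Not possible

Factorization: 8950 = 2 × 5^2 × 179
By Fermat: n is sum of two squares iff every prime p ≡ 3 (mod 4) appears to even power.
Prime(s) ≡ 3 (mod 4) with odd exponent: [(179, 1)]
Therefore 8950 cannot be expressed as a² + b².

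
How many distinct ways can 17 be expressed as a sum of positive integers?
297

p(n) counts ways to write n as a sum of positive integers (order ignored).
Euler's pentagonal recurrence: p(k) = p(k-1) + p(k-2) - p(k-5) - p(k-7) + p(k-12) + p(k-15) - ... (offsets j(3j∓1)/2, signs ++--, p(0)=1, p(<0)=0).
DP table for k = 0..16: p(0)=1, p(1)=1, p(2)=2, p(3)=3, p(4)=5, p(5)=7, p(6)=11, p(7)=15, p(8)=22, p(9)=30, p(10)=42, p(11)=56, p(12)=77, p(13)=101, p(14)=135, p(15)=176, p(16)=231.
Final step: p(17) = p(16) + p(15) - p(12) - p(10) + p(5) + p(2)
= 231 + 176 - 77 - 42 + 7 + 2
= 297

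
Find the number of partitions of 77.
10619863

p(n) counts ways to write n as a sum of positive integers (order ignored).
Euler's pentagonal recurrence: p(k) = p(k-1) + p(k-2) - p(k-5) - p(k-7) + p(k-12) + p(k-15) - ... (offsets j(3j∓1)/2, signs ++--, p(0)=1, p(<0)=0).
DP table for k = 0..76: p(0)=1, p(1)=1, p(2)=2, p(3)=3, p(4)=5, p(5)=7, p(6)=11, p(7)=15, p(8)=22, p(9)=30, p(10)=42, p(11)=56, p(12)=77, p(13)=101, p(14)=135, p(15)=176, p(16)=231, p(17)=297, p(18)=385, p(19)=490, p(20)=627, p(21)=792, p(22)=1002, p(23)=1255, p(24)=1575, p(25)=1958, p(26)=2436, p(27)=3010, p(28)=3718, p(29)=4565, p(30)=5604, p(31)=6842, p(32)=8349, p(33)=10143, p(34)=12310, p(35)=14883, p(36)=17977, p(37)=21637, p(38)=26015, p(39)=31185, p(40)=37338, p(41)=44583, p(42)=53174, p(43)=63261, p(44)=75175, p(45)=89134, p(46)=105558, p(47)=124754, p(48)=147273, p(49)=173525, p(50)=204226, p(51)=239943, p(52)=281589, p(53)=329931, p(54)=386155, p(55)=451276, p(56)=526823, p(57)=614154, p(58)=715220, p(59)=831820, p(60)=966467, p(61)=1121505, p(62)=1300156, p(63)=1505499, p(64)=1741630, p(65)=2012558, p(66)=2323520, p(67)=2679689, p(68)=3087735, p(69)=3554345, p(70)=4087968, p(71)=4697205, p(72)=5392783, p(73)=6185689, p(74)=7089500, p(75)=8118264, p(76)=9289091.
Final step: p(77) = p(76) + p(75) - p(72) - p(70) + p(65) + p(62) - p(55) - p(51) + p(42) + p(37) - p(26) - p(20) + p(7) + p(0)
= 9289091 + 8118264 - 5392783 - 4087968 + 2012558 + 1300156 - 451276 - 239943 + 53174 + 21637 - 2436 - 627 + 15 + 1
= 10619863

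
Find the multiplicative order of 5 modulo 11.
5

11 is prime, so ord(5) divides φ(11) = 10.
Divisors of 10: 1, 2, 5, 10.
Repeated squaring: 5^1 ≡ 5, 5^2 ≡ 3, 5^4 ≡ 9, 5^8 ≡ 4 (mod 11).
Test 5^d mod 11 for each divisor d in increasing order:
5^1 ≡ 5
5^2 ≡ 3
5^5 = 5^4·5^1 ≡ 1  ← first divisor giving 1
The order is 5.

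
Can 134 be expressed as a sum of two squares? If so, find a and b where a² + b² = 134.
Not possible

Factorization: 134 = 2 × 67
By Fermat: n is sum of two squares iff every prime p ≡ 3 (mod 4) appears to even power.
Prime(s) ≡ 3 (mod 4) with odd exponent: [(67, 1)]
Therefore 134 cannot be expressed as a² + b².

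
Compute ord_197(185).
196

197 is prime, so ord(185) divides φ(197) = 196.
Divisors of 196: 1, 2, 4, 7, 14, 28, 49, 98, 196.
Repeated squaring: 185^1 ≡ 185, 185^2 ≡ 144, 185^4 ≡ 51, 185^8 ≡ 40, 185^16 ≡ 24, 185^32 ≡ 182, 185^64 ≡ 28, 185^128 ≡ 193 (mod 197).
Test 185^d mod 197 for each divisor d in increasing order:
185^1 ≡ 185
185^2 ≡ 144
185^4 ≡ 51
185^7 = 185^4·185^2·185^1 ≡ 128
185^14 = 185^8·185^4·185^2 ≡ 33
185^28 = 185^16·185^8·185^4 ≡ 104
185^49 = 185^32·185^16·185^1 ≡ 183
185^98 = 185^64·185^32·185^2 ≡ 196
185^196 = 185^128·185^64·185^4 ≡ 1  ← first divisor giving 1
The order is 196.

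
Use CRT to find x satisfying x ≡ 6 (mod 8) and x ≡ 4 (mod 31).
190

Using Chinese Remainder Theorem:
M = 8 × 31 = 248
M1 = 31, M2 = 8
y1 = 31^(-1) mod 8 = 7
y2 = 8^(-1) mod 31 = 4
x = (6×31×7 + 4×8×4) mod 248 = 190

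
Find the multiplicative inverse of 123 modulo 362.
259

gcd(123, 362) = 1, so the inverse exists.
Extended Euclidean algorithm on (362, 123):
362 = 2 × 123 + 116  ⟹  116 = (1)·362 + (-2)·123
123 = 1 × 116 + 7  ⟹  7 = (-1)·362 + (3)·123
116 = 16 × 7 + 4  ⟹  4 = (17)·362 + (-50)·123
7 = 1 × 4 + 3  ⟹  3 = (-18)·362 + (53)·123
4 = 1 × 3 + 1  ⟹  1 = (35)·362 + (-103)·123
So (-103)·123 ≡ 1 (mod 362), i.e. 123^(-1) ≡ -103 ≡ 259 (mod 362).
Check: 123 × 259 = 31857 ≡ 1 (mod 362)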